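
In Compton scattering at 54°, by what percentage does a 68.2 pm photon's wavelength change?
1.4665%

Calculate the Compton shift:
Δλ = λ_C(1 - cos(54°))
Δλ = 2.4263 × (1 - cos(54°))
Δλ = 2.4263 × 0.4122
Δλ = 1.0002 pm

Percentage change:
(Δλ/λ₀) × 100 = (1.0002/68.2) × 100
= 1.4665%

(Intermediate values are shown rounded; full precision is carried through to the final answer.)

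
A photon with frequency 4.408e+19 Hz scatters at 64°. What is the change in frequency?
7.358e+18 Hz (decrease)

Convert frequency to wavelength (c = 299792458 m/s):
λ₀ = c/f₀ = 299792458/4.408e+19 = 6.8010993e-12 m = 6.8011 pm

Calculate Compton shift:
Δλ = λ_C(1 - cos(64°)) = 1.3627 pm

Final wavelength:
λ' = λ₀ + Δλ = 6.8011 + 1.3627 = 8.1638 pm

Final frequency:
f' = c/λ' = 299792458/8.1637852e-12 = 3.6722238e+19 Hz

Frequency shift (decrease):
Δf = f₀ - f' = 4.408e+19 - 3.6722238e+19 = 7.358e+18 Hz

(Intermediate values are shown rounded; full precision is carried through to the final answer.)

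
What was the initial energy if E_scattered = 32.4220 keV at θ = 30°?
32.7000 keV

Convert final energy to wavelength (hc ≈ 1239.842 keV·pm):
λ' = hc/E' = 1239.842 / 32.4220 = 38.2408 pm

Calculate the Compton shift:
Δλ = λ_C(1 - cos(30°))
Δλ = 2.4263 × (1 - cos(30°))
Δλ = 0.3251 pm

Initial wavelength:
λ = λ' - Δλ = 38.2408 - 0.3251 = 37.9157 pm

Initial energy:
E = hc/λ = 1239.842 / 37.9157 = 32.7000 keV

(Intermediate values are shown rounded; full precision is carried through to the final answer.)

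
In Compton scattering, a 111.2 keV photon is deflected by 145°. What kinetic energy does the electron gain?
31.5365 keV

By energy conservation: K_e = E_initial - E_final

First find the scattered photon energy:
Initial wavelength: λ = hc/E = 11.1497 pm
Compton shift: Δλ = λ_C(1 - cos(145°)) = 4.4138 pm
Final wavelength: λ' = 11.1497 + 4.4138 = 15.5635 pm
Final photon energy: E' = hc/λ' = 79.6635 keV

Electron kinetic energy:
K_e = E - E' = 111.2000 - 79.6635 = 31.5365 keV

(Intermediate values are shown rounded; full precision is carried through to the final answer.)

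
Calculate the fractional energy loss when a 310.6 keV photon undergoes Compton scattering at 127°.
0.4933 (or 49.33%)

Calculate initial and final photon energies:

Initial: E₀ = 310.6 keV → λ₀ = 3.9918 pm
Compton shift: Δλ = 3.8865 pm
Final wavelength: λ' = 7.8783 pm
Final energy: E' = 157.3750 keV

Fractional energy loss:
(E₀ - E')/E₀ = (310.6000 - 157.3750)/310.6000
= 153.2250/310.6000
= 0.4933
= 49.33%

(Intermediate values are shown rounded; full precision is carried through to the final answer.)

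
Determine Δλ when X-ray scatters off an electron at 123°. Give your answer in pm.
3.7478 pm

Using the Compton scattering formula:
Δλ = λ_C(1 - cos θ)

where λ_C = h/(m_e·c) ≈ 2.4263 pm is the Compton wavelength of an electron.

For θ = 123°:
cos(123°) = -0.5446
1 - cos(123°) = 1.5446

Δλ = 2.4263 × 1.5446
Δλ = 3.7478 pm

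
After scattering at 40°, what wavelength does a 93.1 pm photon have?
93.6676 pm

Using the Compton scattering formula:
λ' = λ + Δλ = λ + λ_C(1 - cos θ)

Given:
- Initial wavelength λ = 93.1 pm
- Scattering angle θ = 40°
- Compton wavelength λ_C ≈ 2.4263 pm

Calculate the shift:
Δλ = 2.4263 × (1 - cos(40°))
Δλ = 2.4263 × 0.2340
Δλ = 0.5676 pm

Final wavelength:
λ' = 93.1 + 0.5676 = 93.6676 pm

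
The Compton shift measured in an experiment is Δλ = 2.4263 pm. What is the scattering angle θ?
90.00°

From the Compton formula Δλ = λ_C(1 - cos θ), we can solve for θ:

cos θ = 1 - Δλ/λ_C

Given:
- Δλ = 2.4263 pm
- λ_C = h/(m_e·c) ≈ 2.42631024 pm

cos θ = 1 - 2.4263/2.42631024
cos θ = 1 - 0.999996
cos θ = 0.000004

θ = arccos(0.000004)
θ = 90.00°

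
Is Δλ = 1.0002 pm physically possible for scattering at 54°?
Yes, consistent

Calculate the expected shift for θ = 54°:

Δλ_expected = λ_C(1 - cos(54°))
Δλ_expected = 2.4263 × (1 - cos(54°))
Δλ_expected = 2.4263 × 0.4122
Δλ_expected = 1.0002 pm

Given shift: 1.0002 pm
Expected shift: 1.0002 pm
Difference: 0.0000 pm

The values match. This is consistent with Compton scattering at the stated angle.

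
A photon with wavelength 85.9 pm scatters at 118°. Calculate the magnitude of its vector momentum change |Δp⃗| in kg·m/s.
1.2961e-23 kg·m/s

Photon momentum magnitude is p = h/λ.

Initial momentum:
p₀ = h/λ = 6.6261e-34/8.5900e-11 = 7.7137e-24 kg·m/s

After scattering:
λ' = λ + Δλ = 85.9 + 3.5654 = 89.4654 pm
p' = h/λ' = 6.6261e-34/8.9465e-11 = 7.4063e-24 kg·m/s

Momentum is a vector; the scattered photon's direction makes angle θ = 118° with the incident direction. The magnitude of the vector change Δp⃗ = p⃗₀ − p⃗' is found from the law of cosines:
|Δp⃗|² = p₀² + p'² − 2p₀p'cos θ
|Δp⃗|² = (7.7137e-24)² + (7.4063e-24)² − 2·7.7137e-24·7.4063e-24·cos(118°)
|Δp⃗| = 1.2961e-23 kg·m/s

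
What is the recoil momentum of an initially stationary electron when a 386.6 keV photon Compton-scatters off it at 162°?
2.8713e-22 kg·m/s

The electron is initially at rest, so by conservation of momentum:
p⃗_e = p⃗₀ − p⃗'  (incident photon momentum minus scattered photon momentum)

Photon momentum magnitudes (p = h/λ = E/c):
λ₀ = hc/E₀ = 3.2070 pm → p₀ = h/λ₀ = 2.0661e-22 kg·m/s
Δλ = λ_C(1 − cos 162°) = 4.7339 pm
λ' = 7.9409 pm → p' = h/λ' = 8.3442e-23 kg·m/s

The scattered photon makes angle θ = 162° with the incident direction, so by the law of cosines:
|p⃗_e|² = p₀² + p'² − 2p₀p'cos θ
|p⃗_e|² = (2.0661e-22)² + (8.3442e-23)² − 2·2.0661e-22·8.3442e-23·cos(162°)
|p⃗_e| = 2.8713e-22 kg·m/s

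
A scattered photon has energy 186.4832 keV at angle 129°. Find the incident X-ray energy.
460.0000 keV

Convert final energy to wavelength (hc ≈ 1239.842 keV·pm):
λ' = hc/E' = 1239.842 / 186.4832 = 6.6485 pm

Calculate the Compton shift:
Δλ = λ_C(1 - cos(129°))
Δλ = 2.4263 × (1 - cos(129°))
Δλ = 3.9532 pm

Initial wavelength:
λ = λ' - Δλ = 6.6485 - 3.9532 = 2.6953 pm

Initial energy:
E = hc/λ = 1239.842 / 2.6953 = 460.0000 keV

(Intermediate values are shown rounded; full precision is carried through to the final answer.)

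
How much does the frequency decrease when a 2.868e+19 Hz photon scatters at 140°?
8.339e+18 Hz (decrease)

Convert frequency to wavelength (c = 299792458 m/s):
λ₀ = c/f₀ = 299792458/2.868e+19 = 1.0453015e-11 m = 10.4530 pm

Calculate Compton shift:
Δλ = λ_C(1 - cos(140°)) = 4.2850 pm

Final wavelength:
λ' = λ₀ + Δλ = 10.4530 + 4.2850 = 14.7380 pm

Final frequency:
f' = c/λ' = 299792458/1.4737986e-11 = 2.0341480e+19 Hz

Frequency shift (decrease):
Δf = f₀ - f' = 2.868e+19 - 2.0341480e+19 = 8.339e+18 Hz

(Intermediate values are shown rounded; full precision is carried through to the final answer.)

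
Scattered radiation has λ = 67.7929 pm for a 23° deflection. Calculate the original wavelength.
67.6000 pm

From λ' = λ + Δλ, we have λ = λ' - Δλ

First calculate the Compton shift:
Δλ = λ_C(1 - cos θ)
Δλ = 2.4263 × (1 - cos(23°))
Δλ = 2.4263 × 0.0795
Δλ = 0.1929 pm

Initial wavelength:
λ = λ' - Δλ
λ = 67.7929 - 0.1929
λ = 67.6000 pm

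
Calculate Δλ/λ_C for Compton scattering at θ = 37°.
0.2014 λ_C

The Compton shift formula is:
Δλ = λ_C(1 - cos θ)

Dividing both sides by λ_C:
Δλ/λ_C = 1 - cos θ

For θ = 37°:
Δλ/λ_C = 1 - cos(37°)
Δλ/λ_C = 1 - 0.7986
Δλ/λ_C = 0.2014

This means the shift is 0.2014 × λ_C = 0.4886 pm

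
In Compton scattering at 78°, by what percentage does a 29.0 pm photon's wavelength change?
6.6271%

Calculate the Compton shift:
Δλ = λ_C(1 - cos(78°))
Δλ = 2.4263 × (1 - cos(78°))
Δλ = 2.4263 × 0.7921
Δλ = 1.9219 pm

Percentage change:
(Δλ/λ₀) × 100 = (1.9219/29.0) × 100
= 6.6271%

(Intermediate values are shown rounded; full precision is carried through to the final answer.)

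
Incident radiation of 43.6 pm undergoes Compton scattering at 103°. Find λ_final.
46.5721 pm

Using the Compton scattering formula:
λ' = λ + Δλ = λ + λ_C(1 - cos θ)

Given:
- Initial wavelength λ = 43.6 pm
- Scattering angle θ = 103°
- Compton wavelength λ_C ≈ 2.4263 pm

Calculate the shift:
Δλ = 2.4263 × (1 - cos(103°))
Δλ = 2.4263 × 1.2250
Δλ = 2.9721 pm

Final wavelength:
λ' = 43.6 + 2.9721 = 46.5721 pm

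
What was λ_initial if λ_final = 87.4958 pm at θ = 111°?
84.2000 pm

From λ' = λ + Δλ, we have λ = λ' - Δλ

First calculate the Compton shift:
Δλ = λ_C(1 - cos θ)
Δλ = 2.4263 × (1 - cos(111°))
Δλ = 2.4263 × 1.3584
Δλ = 3.2958 pm

Initial wavelength:
λ = λ' - Δλ
λ = 87.4958 - 3.2958
λ = 84.2000 pm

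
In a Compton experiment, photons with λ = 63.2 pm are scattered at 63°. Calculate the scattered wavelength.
64.5248 pm

Using the Compton scattering formula:
λ' = λ + Δλ = λ + λ_C(1 - cos θ)

Given:
- Initial wavelength λ = 63.2 pm
- Scattering angle θ = 63°
- Compton wavelength λ_C ≈ 2.4263 pm

Calculate the shift:
Δλ = 2.4263 × (1 - cos(63°))
Δλ = 2.4263 × 0.5460
Δλ = 1.3248 pm

Final wavelength:
λ' = 63.2 + 1.3248 = 64.5248 pm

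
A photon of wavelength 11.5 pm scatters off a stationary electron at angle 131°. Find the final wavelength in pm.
15.5181 pm

Using the Compton scattering formula:
λ' = λ + Δλ = λ + λ_C(1 - cos θ)

Given:
- Initial wavelength λ = 11.5 pm
- Scattering angle θ = 131°
- Compton wavelength λ_C ≈ 2.4263 pm

Calculate the shift:
Δλ = 2.4263 × (1 - cos(131°))
Δλ = 2.4263 × 1.6561
Δλ = 4.0181 pm

Final wavelength:
λ' = 11.5 + 4.0181 = 15.5181 pm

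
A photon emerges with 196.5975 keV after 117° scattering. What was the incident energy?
446.2002 keV

Convert final energy to wavelength (hc ≈ 1239.842 keV·pm):
λ' = hc/E' = 1239.842 / 196.5975 = 6.3065 pm

Calculate the Compton shift:
Δλ = λ_C(1 - cos(117°))
Δλ = 2.4263 × (1 - cos(117°))
Δλ = 3.5278 pm

Initial wavelength:
λ = λ' - Δλ = 6.3065 - 3.5278 = 2.7787 pm

Initial energy:
E = hc/λ = 1239.842 / 2.7787 = 446.2002 keV

(Intermediate values are shown rounded; full precision is carried through to the final answer.)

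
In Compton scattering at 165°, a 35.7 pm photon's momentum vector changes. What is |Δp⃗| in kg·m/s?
3.4636e-23 kg·m/s

Photon momentum magnitude is p = h/λ.

Initial momentum:
p₀ = h/λ = 6.6261e-34/3.5700e-11 = 1.8560e-23 kg·m/s

After scattering:
λ' = λ + Δλ = 35.7 + 4.7699 = 40.4699 pm
p' = h/λ' = 6.6261e-34/4.0470e-11 = 1.6373e-23 kg·m/s

Momentum is a vector; the scattered photon's direction makes angle θ = 165° with the incident direction. The magnitude of the vector change Δp⃗ = p⃗₀ − p⃗' is found from the law of cosines:
|Δp⃗|² = p₀² + p'² − 2p₀p'cos θ
|Δp⃗|² = (1.8560e-23)² + (1.6373e-23)² − 2·1.8560e-23·1.6373e-23·cos(165°)
|Δp⃗| = 3.4636e-23 kg·m/s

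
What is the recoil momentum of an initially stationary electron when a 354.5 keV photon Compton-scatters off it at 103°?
2.3476e-22 kg·m/s

The electron is initially at rest, so by conservation of momentum:
p⃗_e = p⃗₀ − p⃗'  (incident photon momentum minus scattered photon momentum)

Photon momentum magnitudes (p = h/λ = E/c):
λ₀ = hc/E₀ = 3.4974 pm → p₀ = h/λ₀ = 1.8945e-22 kg·m/s
Δλ = λ_C(1 − cos 103°) = 2.9721 pm
λ' = 6.4695 pm → p' = h/λ' = 1.0242e-22 kg·m/s

The scattered photon makes angle θ = 103° with the incident direction, so by the law of cosines:
|p⃗_e|² = p₀² + p'² − 2p₀p'cos θ
|p⃗_e|² = (1.8945e-22)² + (1.0242e-22)² − 2·1.8945e-22·1.0242e-22·cos(103°)
|p⃗_e| = 2.3476e-22 kg·m/s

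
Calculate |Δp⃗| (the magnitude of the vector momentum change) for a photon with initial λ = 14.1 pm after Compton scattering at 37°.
2.9361e-23 kg·m/s

Photon momentum magnitude is p = h/λ.

Initial momentum:
p₀ = h/λ = 6.6261e-34/1.4100e-11 = 4.6993e-23 kg·m/s

After scattering:
λ' = λ + Δλ = 14.1 + 0.4886 = 14.5886 pm
p' = h/λ' = 6.6261e-34/1.4589e-11 = 4.5420e-23 kg·m/s

Momentum is a vector; the scattered photon's direction makes angle θ = 37° with the incident direction. The magnitude of the vector change Δp⃗ = p⃗₀ − p⃗' is found from the law of cosines:
|Δp⃗|² = p₀² + p'² − 2p₀p'cos θ
|Δp⃗|² = (4.6993e-23)² + (4.5420e-23)² − 2·4.6993e-23·4.5420e-23·cos(37°)
|Δp⃗| = 2.9361e-23 kg·m/s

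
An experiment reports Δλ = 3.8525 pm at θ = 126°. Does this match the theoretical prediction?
Yes, consistent

Calculate the expected shift for θ = 126°:

Δλ_expected = λ_C(1 - cos(126°))
Δλ_expected = 2.4263 × (1 - cos(126°))
Δλ_expected = 2.4263 × 1.5878
Δλ_expected = 3.8525 pm

Given shift: 3.8525 pm
Expected shift: 3.8525 pm
Difference: 0.0000 pm

The values match. This is consistent with Compton scattering at the stated angle.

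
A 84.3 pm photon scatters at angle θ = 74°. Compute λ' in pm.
86.0575 pm

Using the Compton scattering formula:
λ' = λ + Δλ = λ + λ_C(1 - cos θ)

Given:
- Initial wavelength λ = 84.3 pm
- Scattering angle θ = 74°
- Compton wavelength λ_C ≈ 2.4263 pm

Calculate the shift:
Δλ = 2.4263 × (1 - cos(74°))
Δλ = 2.4263 × 0.7244
Δλ = 1.7575 pm

Final wavelength:
λ' = 84.3 + 1.7575 = 86.0575 pm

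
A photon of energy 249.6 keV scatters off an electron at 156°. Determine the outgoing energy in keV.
129.0135 keV

First convert energy to wavelength:
λ = hc/E, with hc ≈ 1239.842 keV·pm (i.e. 1239.842 eV·nm)

For E = 249.6 keV = 249600 eV:
λ = 1239.842 keV·pm / 249.6 keV
λ = 4.9673 pm

Calculate the Compton shift:
Δλ = λ_C(1 - cos(156°)) = 2.4263 × 1.9135
Δλ = 4.6429 pm

Final wavelength:
λ' = 4.9673 + 4.6429 = 9.6102 pm

Final energy:
E' = hc/λ' = 1239.842 / 9.6102 = 129.0135 keV

(Intermediate values are shown rounded; full precision is carried through to the final answer.)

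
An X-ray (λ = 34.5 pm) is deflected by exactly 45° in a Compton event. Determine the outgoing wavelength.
35.2106 pm

Using the Compton formula: λ' = λ + λ_C(1 − cos θ)

For θ = 45°, cos θ = √2/2 (exact) ≈ 0.7071, so:
1 − cos 45° = 1 − (√2/2) ≈ 0.2929

Δλ = λ_C × 0.2929 = 2.4263 × 0.2929 = 0.7106 pm

λ' = 34.5 + 0.7106 = 35.2106 pm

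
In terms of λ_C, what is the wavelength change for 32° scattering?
0.1520 λ_C

The Compton shift formula is:
Δλ = λ_C(1 - cos θ)

Dividing both sides by λ_C:
Δλ/λ_C = 1 - cos θ

For θ = 32°:
Δλ/λ_C = 1 - cos(32°)
Δλ/λ_C = 1 - 0.8480
Δλ/λ_C = 0.1520

This means the shift is 0.1520 × λ_C = 0.3687 pm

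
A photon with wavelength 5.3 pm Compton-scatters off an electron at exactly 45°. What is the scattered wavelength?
6.0106 pm

Using the Compton formula: λ' = λ + λ_C(1 − cos θ)

For θ = 45°, cos θ = √2/2 (exact) ≈ 0.7071, so:
1 − cos 45° = 1 − (√2/2) ≈ 0.2929

Δλ = λ_C × 0.2929 = 2.4263 × 0.2929 = 0.7106 pm

λ' = 5.3 + 0.7106 = 6.0106 pm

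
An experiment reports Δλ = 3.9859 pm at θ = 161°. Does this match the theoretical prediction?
No, inconsistent

Calculate the expected shift for θ = 161°:

Δλ_expected = λ_C(1 - cos(161°))
Δλ_expected = 2.4263 × (1 - cos(161°))
Δλ_expected = 2.4263 × 1.9455
Δλ_expected = 4.7204 pm

Given shift: 3.9859 pm
Expected shift: 4.7204 pm
Difference: 0.7345 pm

The values do not match. The given shift corresponds to θ ≈ 130.0°, not 161°.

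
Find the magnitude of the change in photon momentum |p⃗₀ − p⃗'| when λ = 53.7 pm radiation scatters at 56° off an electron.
1.1475e-23 kg·m/s

Photon momentum magnitude is p = h/λ.

Initial momentum:
p₀ = h/λ = 6.6261e-34/5.3700e-11 = 1.2339e-23 kg·m/s

After scattering:
λ' = λ + Δλ = 53.7 + 1.0695 = 54.7695 pm
p' = h/λ' = 6.6261e-34/5.4770e-11 = 1.2098e-23 kg·m/s

Momentum is a vector; the scattered photon's direction makes angle θ = 56° with the incident direction. The magnitude of the vector change Δp⃗ = p⃗₀ − p⃗' is found from the law of cosines:
|Δp⃗|² = p₀² + p'² − 2p₀p'cos θ
|Δp⃗|² = (1.2339e-23)² + (1.2098e-23)² − 2·1.2339e-23·1.2098e-23·cos(56°)
|Δp⃗| = 1.1475e-23 kg·m/s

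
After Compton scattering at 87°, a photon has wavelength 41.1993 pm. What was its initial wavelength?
38.9000 pm

From λ' = λ + Δλ, we have λ = λ' - Δλ

First calculate the Compton shift:
Δλ = λ_C(1 - cos θ)
Δλ = 2.4263 × (1 - cos(87°))
Δλ = 2.4263 × 0.9477
Δλ = 2.2993 pm

Initial wavelength:
λ = λ' - Δλ
λ = 41.1993 - 2.2993
λ = 38.9000 pm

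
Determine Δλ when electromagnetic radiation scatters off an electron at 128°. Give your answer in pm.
3.9201 pm

Using the Compton scattering formula:
Δλ = λ_C(1 - cos θ)

where λ_C = h/(m_e·c) ≈ 2.4263 pm is the Compton wavelength of an electron.

For θ = 128°:
cos(128°) = -0.6157
1 - cos(128°) = 1.6157

Δλ = 2.4263 × 1.6157
Δλ = 3.9201 pm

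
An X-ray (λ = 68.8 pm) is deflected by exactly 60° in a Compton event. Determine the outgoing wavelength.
70.0132 pm

Using the Compton formula: λ' = λ + λ_C(1 − cos θ)

For θ = 60°, cos θ = 1/2 (exact) = 0.5000, so:
1 − cos 60° = 1 − (1/2) = 0.5000

Δλ = λ_C × 0.5000 = 2.4263 × 0.5000 = 1.2132 pm

λ' = 68.8 + 1.2132 = 70.0132 pm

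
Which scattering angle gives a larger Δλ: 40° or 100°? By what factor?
100° produces the larger shift by a factor of 5.017

Calculate both shifts using Δλ = λ_C(1 - cos θ):

For θ₁ = 40°:
Δλ₁ = 2.4263 × (1 - cos(40°))
Δλ₁ = 2.4263 × 0.2340
Δλ₁ = 0.5676 pm

For θ₂ = 100°:
Δλ₂ = 2.4263 × (1 - cos(100°))
Δλ₂ = 2.4263 × 1.1736
Δλ₂ = 2.8476 pm

The 100° angle produces the larger shift.
Ratio: 2.8476/0.5676 = 5.017

(Intermediate values are shown rounded; full precision is carried through to the final answer.)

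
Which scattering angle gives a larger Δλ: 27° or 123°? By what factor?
123° produces the larger shift by a factor of 14.172

Calculate both shifts using Δλ = λ_C(1 - cos θ):

For θ₁ = 27°:
Δλ₁ = 2.4263 × (1 - cos(27°))
Δλ₁ = 2.4263 × 0.1090
Δλ₁ = 0.2645 pm

For θ₂ = 123°:
Δλ₂ = 2.4263 × (1 - cos(123°))
Δλ₂ = 2.4263 × 1.5446
Δλ₂ = 3.7478 pm

The 123° angle produces the larger shift.
Ratio: 3.7478/0.2645 = 14.172

(Intermediate values are shown rounded; full precision is carried through to the final answer.)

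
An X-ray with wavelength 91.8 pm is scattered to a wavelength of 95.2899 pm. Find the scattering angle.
116.00°

First find the wavelength shift:
Δλ = λ' - λ = 95.2899 - 91.8 = 3.4899 pm

Using Δλ = λ_C(1 - cos θ), with λ_C = h/(m_e·c) ≈ 2.42631024 pm:
cos θ = 1 - Δλ/λ_C
cos θ = 1 - 3.4899/2.42631024
cos θ = -0.438357

θ = arccos(-0.438357)
θ = 116.00°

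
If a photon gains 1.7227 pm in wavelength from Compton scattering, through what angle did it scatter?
73.14°

From the Compton formula Δλ = λ_C(1 - cos θ), we can solve for θ:

cos θ = 1 - Δλ/λ_C

Given:
- Δλ = 1.7227 pm
- λ_C = h/(m_e·c) ≈ 2.42631024 pm

cos θ = 1 - 1.7227/2.42631024
cos θ = 1 - 0.710008
cos θ = 0.289992

θ = arccos(0.289992)
θ = 73.14°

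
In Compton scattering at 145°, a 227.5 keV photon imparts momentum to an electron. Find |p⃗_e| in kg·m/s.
1.8076e-22 kg·m/s

The electron is initially at rest, so by conservation of momentum:
p⃗_e = p⃗₀ − p⃗'  (incident photon momentum minus scattered photon momentum)

Photon momentum magnitudes (p = h/λ = E/c):
λ₀ = hc/E₀ = 5.4499 pm → p₀ = h/λ₀ = 1.2158e-22 kg·m/s
Δλ = λ_C(1 − cos 145°) = 4.4138 pm
λ' = 9.8637 pm → p' = h/λ' = 6.7176e-23 kg·m/s

The scattered photon makes angle θ = 145° with the incident direction, so by the law of cosines:
|p⃗_e|² = p₀² + p'² − 2p₀p'cos θ
|p⃗_e|² = (1.2158e-22)² + (6.7176e-23)² − 2·1.2158e-22·6.7176e-23·cos(145°)
|p⃗_e| = 1.8076e-22 kg·m/s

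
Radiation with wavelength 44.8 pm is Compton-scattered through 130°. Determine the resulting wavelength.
48.7859 pm

Using the Compton scattering formula:
λ' = λ + Δλ = λ + λ_C(1 - cos θ)

Given:
- Initial wavelength λ = 44.8 pm
- Scattering angle θ = 130°
- Compton wavelength λ_C ≈ 2.4263 pm

Calculate the shift:
Δλ = 2.4263 × (1 - cos(130°))
Δλ = 2.4263 × 1.6428
Δλ = 3.9859 pm

Final wavelength:
λ' = 44.8 + 3.9859 = 48.7859 pm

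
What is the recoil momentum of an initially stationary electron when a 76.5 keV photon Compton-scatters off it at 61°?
4.0094e-23 kg·m/s

The electron is initially at rest, so by conservation of momentum:
p⃗_e = p⃗₀ − p⃗'  (incident photon momentum minus scattered photon momentum)

Photon momentum magnitudes (p = h/λ = E/c):
λ₀ = hc/E₀ = 16.2071 pm → p₀ = h/λ₀ = 4.0884e-23 kg·m/s
Δλ = λ_C(1 − cos 61°) = 1.2500 pm
λ' = 17.4571 pm → p' = h/λ' = 3.7956e-23 kg·m/s

The scattered photon makes angle θ = 61° with the incident direction, so by the law of cosines:
|p⃗_e|² = p₀² + p'² − 2p₀p'cos θ
|p⃗_e|² = (4.0884e-23)² + (3.7956e-23)² − 2·4.0884e-23·3.7956e-23·cos(61°)
|p⃗_e| = 4.0094e-23 kg·m/s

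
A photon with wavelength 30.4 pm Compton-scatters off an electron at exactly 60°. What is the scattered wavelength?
31.6132 pm

Using the Compton formula: λ' = λ + λ_C(1 − cos θ)

For θ = 60°, cos θ = 1/2 (exact) = 0.5000, so:
1 − cos 60° = 1 − (1/2) = 0.5000

Δλ = λ_C × 0.5000 = 2.4263 × 0.5000 = 1.2132 pm

λ' = 30.4 + 1.2132 = 31.6132 pm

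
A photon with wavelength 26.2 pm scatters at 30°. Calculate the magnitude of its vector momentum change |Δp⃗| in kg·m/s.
1.3014e-23 kg·m/s

Photon momentum magnitude is p = h/λ.

Initial momentum:
p₀ = h/λ = 6.6261e-34/2.6200e-11 = 2.5290e-23 kg·m/s

After scattering:
λ' = λ + Δλ = 26.2 + 0.3251 = 26.5251 pm
p' = h/λ' = 6.6261e-34/2.6525e-11 = 2.4980e-23 kg·m/s

Momentum is a vector; the scattered photon's direction makes angle θ = 30° with the incident direction. The magnitude of the vector change Δp⃗ = p⃗₀ − p⃗' is found from the law of cosines:
|Δp⃗|² = p₀² + p'² − 2p₀p'cos θ
|Δp⃗|² = (2.5290e-23)² + (2.4980e-23)² − 2·2.5290e-23·2.4980e-23·cos(30°)
|Δp⃗| = 1.3014e-23 kg·m/s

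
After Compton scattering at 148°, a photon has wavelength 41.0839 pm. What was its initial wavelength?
36.6000 pm

From λ' = λ + Δλ, we have λ = λ' - Δλ

First calculate the Compton shift:
Δλ = λ_C(1 - cos θ)
Δλ = 2.4263 × (1 - cos(148°))
Δλ = 2.4263 × 1.8480
Δλ = 4.4839 pm

Initial wavelength:
λ = λ' - Δλ
λ = 41.0839 - 4.4839
λ = 36.6000 pm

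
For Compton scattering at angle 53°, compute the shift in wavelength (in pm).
0.9661 pm

Using the Compton scattering formula:
Δλ = λ_C(1 - cos θ)

where λ_C = h/(m_e·c) ≈ 2.4263 pm is the Compton wavelength of an electron.

For θ = 53°:
cos(53°) = 0.6018
1 - cos(53°) = 0.3982

Δλ = 2.4263 × 0.3982
Δλ = 0.9661 pm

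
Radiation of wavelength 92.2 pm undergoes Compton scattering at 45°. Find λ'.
92.9106 pm

Using the Compton formula: λ' = λ + λ_C(1 − cos θ)

For θ = 45°, cos θ = √2/2 (exact) ≈ 0.7071, so:
1 − cos 45° = 1 − (√2/2) ≈ 0.2929

Δλ = λ_C × 0.2929 = 2.4263 × 0.2929 = 0.7106 pm

λ' = 92.2 + 0.7106 = 92.9106 pm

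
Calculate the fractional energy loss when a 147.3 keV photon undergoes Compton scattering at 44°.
0.0748 (or 7.48%)

Calculate initial and final photon energies:

Initial: E₀ = 147.3 keV → λ₀ = 8.4171 pm
Compton shift: Δλ = 0.6810 pm
Final wavelength: λ' = 9.0981 pm
Final energy: E' = 136.2750 keV

Fractional energy loss:
(E₀ - E')/E₀ = (147.3000 - 136.2750)/147.3000
= 11.0250/147.3000
= 0.0748
= 7.48%

(Intermediate values are shown rounded; full precision is carried through to the final answer.)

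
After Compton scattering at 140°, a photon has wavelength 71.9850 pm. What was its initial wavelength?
67.7000 pm

From λ' = λ + Δλ, we have λ = λ' - Δλ

First calculate the Compton shift:
Δλ = λ_C(1 - cos θ)
Δλ = 2.4263 × (1 - cos(140°))
Δλ = 2.4263 × 1.7660
Δλ = 4.2850 pm

Initial wavelength:
λ = λ' - Δλ
λ = 71.9850 - 4.2850
λ = 67.7000 pm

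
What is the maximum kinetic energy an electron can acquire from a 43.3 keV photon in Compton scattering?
6.2747 keV

Maximum energy transfer occurs at θ = 180° (backscattering).

Initial photon: E₀ = 43.3 keV → λ₀ = 28.6338 pm

Maximum Compton shift (at 180°):
Δλ_max = 2λ_C = 2 × 2.4263 = 4.8526 pm

Final wavelength:
λ' = 28.6338 + 4.8526 = 33.4864 pm

Minimum photon energy (maximum energy to electron):
E'_min = hc/λ' = 37.0253 keV

Maximum electron kinetic energy:
K_max = E₀ - E'_min = 43.3000 - 37.0253 = 6.2747 keV

(Intermediate values are shown rounded; full precision is carried through to the final answer.)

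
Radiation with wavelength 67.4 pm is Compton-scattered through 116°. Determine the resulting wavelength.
70.8899 pm

Using the Compton scattering formula:
λ' = λ + Δλ = λ + λ_C(1 - cos θ)

Given:
- Initial wavelength λ = 67.4 pm
- Scattering angle θ = 116°
- Compton wavelength λ_C ≈ 2.4263 pm

Calculate the shift:
Δλ = 2.4263 × (1 - cos(116°))
Δλ = 2.4263 × 1.4384
Δλ = 3.4899 pm

Final wavelength:
λ' = 67.4 + 3.4899 = 70.8899 pm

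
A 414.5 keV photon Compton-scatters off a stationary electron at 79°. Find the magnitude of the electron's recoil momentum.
2.3591e-22 kg·m/s

The electron is initially at rest, so by conservation of momentum:
p⃗_e = p⃗₀ − p⃗'  (incident photon momentum minus scattered photon momentum)

Photon momentum magnitudes (p = h/λ = E/c):
λ₀ = hc/E₀ = 2.9912 pm → p₀ = h/λ₀ = 2.2152e-22 kg·m/s
Δλ = λ_C(1 − cos 79°) = 1.9633 pm
λ' = 4.9545 pm → p' = h/λ' = 1.3374e-22 kg·m/s

The scattered photon makes angle θ = 79° with the incident direction, so by the law of cosines:
|p⃗_e|² = p₀² + p'² − 2p₀p'cos θ
|p⃗_e|² = (2.2152e-22)² + (1.3374e-22)² − 2·2.2152e-22·1.3374e-22·cos(79°)
|p⃗_e| = 2.3591e-22 kg·m/s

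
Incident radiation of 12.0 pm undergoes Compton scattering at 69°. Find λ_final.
13.5568 pm

Using the Compton scattering formula:
λ' = λ + Δλ = λ + λ_C(1 - cos θ)

Given:
- Initial wavelength λ = 12.0 pm
- Scattering angle θ = 69°
- Compton wavelength λ_C ≈ 2.4263 pm

Calculate the shift:
Δλ = 2.4263 × (1 - cos(69°))
Δλ = 2.4263 × 0.6416
Δλ = 1.5568 pm

Final wavelength:
λ' = 12.0 + 1.5568 = 13.5568 pm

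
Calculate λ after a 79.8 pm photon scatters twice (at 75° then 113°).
84.9727 pm

Apply Compton shift twice:

First scattering at θ₁ = 75°:
Δλ₁ = λ_C(1 - cos(75°))
Δλ₁ = 2.4263 × 0.7412
Δλ₁ = 1.7983 pm

After first scattering:
λ₁ = 79.8 + 1.7983 = 81.5983 pm

Second scattering at θ₂ = 113°:
Δλ₂ = λ_C(1 - cos(113°))
Δλ₂ = 2.4263 × 1.3907
Δλ₂ = 3.3743 pm

Final wavelength:
λ₂ = 81.5983 + 3.3743 = 84.9727 pm

Total shift: Δλ_total = 1.7983 + 3.3743 = 5.1727 pm

(Intermediate values are shown rounded; full precision is carried through to the final answer.)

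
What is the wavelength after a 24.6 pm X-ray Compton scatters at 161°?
29.3204 pm

Using the Compton scattering formula:
λ' = λ + Δλ = λ + λ_C(1 - cos θ)

Given:
- Initial wavelength λ = 24.6 pm
- Scattering angle θ = 161°
- Compton wavelength λ_C ≈ 2.4263 pm

Calculate the shift:
Δλ = 2.4263 × (1 - cos(161°))
Δλ = 2.4263 × 1.9455
Δλ = 4.7204 pm

Final wavelength:
λ' = 24.6 + 4.7204 = 29.3204 pm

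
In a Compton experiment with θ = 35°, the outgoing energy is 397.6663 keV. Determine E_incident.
462.8000 keV

Convert final energy to wavelength (hc ≈ 1239.842 keV·pm):
λ' = hc/E' = 1239.842 / 397.6663 = 3.1178 pm

Calculate the Compton shift:
Δλ = λ_C(1 - cos(35°))
Δλ = 2.4263 × (1 - cos(35°))
Δλ = 0.4388 pm

Initial wavelength:
λ = λ' - Δλ = 3.1178 - 0.4388 = 2.6790 pm

Initial energy:
E = hc/λ = 1239.842 / 2.6790 = 462.8000 keV

(Intermediate values are shown rounded; full precision is carried through to the final answer.)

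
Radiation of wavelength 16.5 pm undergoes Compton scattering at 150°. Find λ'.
21.0276 pm

Using the Compton formula: λ' = λ + λ_C(1 − cos θ)

For θ = 150°, cos θ = -√3/2 (exact) ≈ -0.8660, so:
1 − cos 150° = 1 − (-√3/2) ≈ 1.8660

Δλ = λ_C × 1.8660 = 2.4263 × 1.8660 = 4.5276 pm

λ' = 16.5 + 4.5276 = 21.0276 pm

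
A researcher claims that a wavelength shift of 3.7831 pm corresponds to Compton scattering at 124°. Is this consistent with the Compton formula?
Yes, consistent

Calculate the expected shift for θ = 124°:

Δλ_expected = λ_C(1 - cos(124°))
Δλ_expected = 2.4263 × (1 - cos(124°))
Δλ_expected = 2.4263 × 1.5592
Δλ_expected = 3.7831 pm

Given shift: 3.7831 pm
Expected shift: 3.7831 pm
Difference: 0.0000 pm

The values match. This is consistent with Compton scattering at the stated angle.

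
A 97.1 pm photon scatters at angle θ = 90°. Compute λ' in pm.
99.5263 pm

Using the Compton scattering formula:
λ' = λ + Δλ = λ + λ_C(1 - cos θ)

Given:
- Initial wavelength λ = 97.1 pm
- Scattering angle θ = 90°
- Compton wavelength λ_C ≈ 2.4263 pm

Calculate the shift:
Δλ = 2.4263 × (1 - cos(90°))
Δλ = 2.4263 × 1.0000
Δλ = 2.4263 pm

Final wavelength:
λ' = 97.1 + 2.4263 = 99.5263 pm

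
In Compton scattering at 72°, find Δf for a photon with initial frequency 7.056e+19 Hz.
1.996e+19 Hz (decrease)

Convert frequency to wavelength (c = 299792458 m/s):
λ₀ = c/f₀ = 299792458/7.056e+19 = 4.2487593e-12 m = 4.2488 pm

Calculate Compton shift:
Δλ = λ_C(1 - cos(72°)) = 1.6765 pm

Final wavelength:
λ' = λ₀ + Δλ = 4.2488 + 1.6765 = 5.9253 pm

Final frequency:
f' = c/λ' = 299792458/5.9252985e-12 = 5.0595335e+19 Hz

Frequency shift (decrease):
Δf = f₀ - f' = 7.056e+19 - 5.0595335e+19 = 1.996e+19 Hz

(Intermediate values are shown rounded; full precision is carried through to the final answer.)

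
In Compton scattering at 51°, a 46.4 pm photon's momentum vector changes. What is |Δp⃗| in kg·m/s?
1.2181e-23 kg·m/s

Photon momentum magnitude is p = h/λ.

Initial momentum:
p₀ = h/λ = 6.6261e-34/4.6400e-11 = 1.4280e-23 kg·m/s

After scattering:
λ' = λ + Δλ = 46.4 + 0.8994 = 47.2994 pm
p' = h/λ' = 6.6261e-34/4.7299e-11 = 1.4009e-23 kg·m/s

Momentum is a vector; the scattered photon's direction makes angle θ = 51° with the incident direction. The magnitude of the vector change Δp⃗ = p⃗₀ − p⃗' is found from the law of cosines:
|Δp⃗|² = p₀² + p'² − 2p₀p'cos θ
|Δp⃗|² = (1.4280e-23)² + (1.4009e-23)² − 2·1.4280e-23·1.4009e-23·cos(51°)
|Δp⃗| = 1.2181e-23 kg·m/s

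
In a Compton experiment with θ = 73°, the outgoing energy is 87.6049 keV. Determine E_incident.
99.7000 keV

Convert final energy to wavelength (hc ≈ 1239.842 keV·pm):
λ' = hc/E' = 1239.842 / 87.6049 = 14.1527 pm

Calculate the Compton shift:
Δλ = λ_C(1 - cos(73°))
Δλ = 2.4263 × (1 - cos(73°))
Δλ = 1.7169 pm

Initial wavelength:
λ = λ' - Δλ = 14.1527 - 1.7169 = 12.4357 pm

Initial energy:
E = hc/λ = 1239.842 / 12.4357 = 99.7000 keV

(Intermediate values are shown rounded; full precision is carried through to the final answer.)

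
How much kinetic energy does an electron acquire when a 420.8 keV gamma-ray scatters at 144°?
251.7835 keV

By energy conservation: K_e = E_initial - E_final

First find the scattered photon energy:
Initial wavelength: λ = hc/E = 2.9464 pm
Compton shift: Δλ = λ_C(1 - cos(144°)) = 4.3892 pm
Final wavelength: λ' = 2.9464 + 4.3892 = 7.3356 pm
Final photon energy: E' = hc/λ' = 169.0165 keV

Electron kinetic energy:
K_e = E - E' = 420.8000 - 169.0165 = 251.7835 keV

(Intermediate values are shown rounded; full precision is carried through to the final answer.)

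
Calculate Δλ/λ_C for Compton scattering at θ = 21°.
0.0664 λ_C

The Compton shift formula is:
Δλ = λ_C(1 - cos θ)

Dividing both sides by λ_C:
Δλ/λ_C = 1 - cos θ

For θ = 21°:
Δλ/λ_C = 1 - cos(21°)
Δλ/λ_C = 1 - 0.9336
Δλ/λ_C = 0.0664

This means the shift is 0.0664 × λ_C = 0.1612 pm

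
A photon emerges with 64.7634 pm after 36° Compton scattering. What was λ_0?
64.3000 pm

From λ' = λ + Δλ, we have λ = λ' - Δλ

First calculate the Compton shift:
Δλ = λ_C(1 - cos θ)
Δλ = 2.4263 × (1 - cos(36°))
Δλ = 2.4263 × 0.1910
Δλ = 0.4634 pm

Initial wavelength:
λ = λ' - Δλ
λ = 64.7634 - 0.4634
λ = 64.3000 pm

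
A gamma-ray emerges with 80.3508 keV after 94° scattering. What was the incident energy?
96.6000 keV

Convert final energy to wavelength (hc ≈ 1239.842 keV·pm):
λ' = hc/E' = 1239.842 / 80.3508 = 15.4304 pm

Calculate the Compton shift:
Δλ = λ_C(1 - cos(94°))
Δλ = 2.4263 × (1 - cos(94°))
Δλ = 2.5956 pm

Initial wavelength:
λ = λ' - Δλ = 15.4304 - 2.5956 = 12.8348 pm

Initial energy:
E = hc/λ = 1239.842 / 12.8348 = 96.6000 keV

(Intermediate values are shown rounded; full precision is carried through to the final answer.)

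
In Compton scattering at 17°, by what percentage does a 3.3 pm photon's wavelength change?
3.2127%

Calculate the Compton shift:
Δλ = λ_C(1 - cos(17°))
Δλ = 2.4263 × (1 - cos(17°))
Δλ = 2.4263 × 0.0437
Δλ = 0.1060 pm

Percentage change:
(Δλ/λ₀) × 100 = (0.1060/3.3) × 100
= 3.2127%

(Intermediate values are shown rounded; full precision is carried through to the final answer.)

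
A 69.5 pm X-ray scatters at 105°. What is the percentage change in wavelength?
4.3947%

Calculate the Compton shift:
Δλ = λ_C(1 - cos(105°))
Δλ = 2.4263 × (1 - cos(105°))
Δλ = 2.4263 × 1.2588
Δλ = 3.0543 pm

Percentage change:
(Δλ/λ₀) × 100 = (3.0543/69.5) × 100
= 4.3947%

(Intermediate values are shown rounded; full precision is carried through to the final answer.)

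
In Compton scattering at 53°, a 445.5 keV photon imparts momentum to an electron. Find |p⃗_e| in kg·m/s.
1.9307e-22 kg·m/s

The electron is initially at rest, so by conservation of momentum:
p⃗_e = p⃗₀ − p⃗'  (incident photon momentum minus scattered photon momentum)

Photon momentum magnitudes (p = h/λ = E/c):
λ₀ = hc/E₀ = 2.7830 pm → p₀ = h/λ₀ = 2.3809e-22 kg·m/s
Δλ = λ_C(1 − cos 53°) = 0.9661 pm
λ' = 3.7492 pm → p' = h/λ' = 1.7674e-22 kg·m/s

The scattered photon makes angle θ = 53° with the incident direction, so by the law of cosines:
|p⃗_e|² = p₀² + p'² − 2p₀p'cos θ
|p⃗_e|² = (2.3809e-22)² + (1.7674e-22)² − 2·2.3809e-22·1.7674e-22·cos(53°)
|p⃗_e| = 1.9307e-22 kg·m/s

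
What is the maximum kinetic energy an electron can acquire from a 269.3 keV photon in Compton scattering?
138.1909 keV

Maximum energy transfer occurs at θ = 180° (backscattering).

Initial photon: E₀ = 269.3 keV → λ₀ = 4.6039 pm

Maximum Compton shift (at 180°):
Δλ_max = 2λ_C = 2 × 2.4263 = 4.8526 pm

Final wavelength:
λ' = 4.6039 + 4.8526 = 9.4566 pm

Minimum photon energy (maximum energy to electron):
E'_min = hc/λ' = 131.1091 keV

Maximum electron kinetic energy:
K_max = E₀ - E'_min = 269.3000 - 131.1091 = 138.1909 keV

(Intermediate values are shown rounded; full precision is carried through to the final answer.)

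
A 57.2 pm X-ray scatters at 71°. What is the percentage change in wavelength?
2.8608%

Calculate the Compton shift:
Δλ = λ_C(1 - cos(71°))
Δλ = 2.4263 × (1 - cos(71°))
Δλ = 2.4263 × 0.6744
Δλ = 1.6364 pm

Percentage change:
(Δλ/λ₀) × 100 = (1.6364/57.2) × 100
= 2.8608%

(Intermediate values are shown rounded; full precision is carried through to the final answer.)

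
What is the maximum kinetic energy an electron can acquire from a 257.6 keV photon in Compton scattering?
129.3273 keV

Maximum energy transfer occurs at θ = 180° (backscattering).

Initial photon: E₀ = 257.6 keV → λ₀ = 4.8131 pm

Maximum Compton shift (at 180°):
Δλ_max = 2λ_C = 2 × 2.4263 = 4.8526 pm

Final wavelength:
λ' = 4.8131 + 4.8526 = 9.6657 pm

Minimum photon energy (maximum energy to electron):
E'_min = hc/λ' = 128.2727 keV

Maximum electron kinetic energy:
K_max = E₀ - E'_min = 257.6000 - 128.2727 = 129.3273 keV

(Intermediate values are shown rounded; full precision is carried through to the final answer.)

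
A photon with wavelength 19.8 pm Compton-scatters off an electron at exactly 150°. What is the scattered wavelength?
24.3276 pm

Using the Compton formula: λ' = λ + λ_C(1 − cos θ)

For θ = 150°, cos θ = -√3/2 (exact) ≈ -0.8660, so:
1 − cos 150° = 1 − (-√3/2) ≈ 1.8660

Δλ = λ_C × 1.8660 = 2.4263 × 1.8660 = 4.5276 pm

λ' = 19.8 + 4.5276 = 24.3276 pm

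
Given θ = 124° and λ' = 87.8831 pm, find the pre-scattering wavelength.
84.1000 pm

From λ' = λ + Δλ, we have λ = λ' - Δλ

First calculate the Compton shift:
Δλ = λ_C(1 - cos θ)
Δλ = 2.4263 × (1 - cos(124°))
Δλ = 2.4263 × 1.5592
Δλ = 3.7831 pm

Initial wavelength:
λ = λ' - Δλ
λ = 87.8831 - 3.7831
λ = 84.1000 pm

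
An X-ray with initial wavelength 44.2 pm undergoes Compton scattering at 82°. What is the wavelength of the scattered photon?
46.2886 pm

Using the Compton scattering formula:
λ' = λ + Δλ = λ + λ_C(1 - cos θ)

Given:
- Initial wavelength λ = 44.2 pm
- Scattering angle θ = 82°
- Compton wavelength λ_C ≈ 2.4263 pm

Calculate the shift:
Δλ = 2.4263 × (1 - cos(82°))
Δλ = 2.4263 × 0.8608
Δλ = 2.0886 pm

Final wavelength:
λ' = 44.2 + 2.0886 = 46.2886 pm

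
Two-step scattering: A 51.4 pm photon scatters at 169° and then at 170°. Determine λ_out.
61.0238 pm

Apply Compton shift twice:

First scattering at θ₁ = 169°:
Δλ₁ = λ_C(1 - cos(169°))
Δλ₁ = 2.4263 × 1.9816
Δλ₁ = 4.8080 pm

After first scattering:
λ₁ = 51.4 + 4.8080 = 56.2080 pm

Second scattering at θ₂ = 170°:
Δλ₂ = λ_C(1 - cos(170°))
Δλ₂ = 2.4263 × 1.9848
Δλ₂ = 4.8158 pm

Final wavelength:
λ₂ = 56.2080 + 4.8158 = 61.0238 pm

Total shift: Δλ_total = 4.8080 + 4.8158 = 9.6238 pm

(Intermediate values are shown rounded; full precision is carried through to the final answer.)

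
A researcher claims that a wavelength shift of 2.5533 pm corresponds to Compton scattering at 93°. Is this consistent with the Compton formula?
Yes, consistent

Calculate the expected shift for θ = 93°:

Δλ_expected = λ_C(1 - cos(93°))
Δλ_expected = 2.4263 × (1 - cos(93°))
Δλ_expected = 2.4263 × 1.0523
Δλ_expected = 2.5533 pm

Given shift: 2.5533 pm
Expected shift: 2.5533 pm
Difference: 0.0000 pm

The values match. This is consistent with Compton scattering at the stated angle.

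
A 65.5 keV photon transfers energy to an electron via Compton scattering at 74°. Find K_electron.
5.5649 keV

By energy conservation: K_e = E_initial - E_final

First find the scattered photon energy:
Initial wavelength: λ = hc/E = 18.9289 pm
Compton shift: Δλ = λ_C(1 - cos(74°)) = 1.7575 pm
Final wavelength: λ' = 18.9289 + 1.7575 = 20.6864 pm
Final photon energy: E' = hc/λ' = 59.9351 keV

Electron kinetic energy:
K_e = E - E' = 65.5000 - 59.9351 = 5.5649 keV

(Intermediate values are shown rounded; full precision is carried through to the final answer.)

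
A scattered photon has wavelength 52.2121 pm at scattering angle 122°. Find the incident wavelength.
48.5000 pm

From λ' = λ + Δλ, we have λ = λ' - Δλ

First calculate the Compton shift:
Δλ = λ_C(1 - cos θ)
Δλ = 2.4263 × (1 - cos(122°))
Δλ = 2.4263 × 1.5299
Δλ = 3.7121 pm

Initial wavelength:
λ = λ' - Δλ
λ = 52.2121 - 3.7121
λ = 48.5000 pm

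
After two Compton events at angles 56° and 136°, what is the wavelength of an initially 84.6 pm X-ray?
89.8412 pm

Apply Compton shift twice:

First scattering at θ₁ = 56°:
Δλ₁ = λ_C(1 - cos(56°))
Δλ₁ = 2.4263 × 0.4408
Δλ₁ = 1.0695 pm

After first scattering:
λ₁ = 84.6 + 1.0695 = 85.6695 pm

Second scattering at θ₂ = 136°:
Δλ₂ = λ_C(1 - cos(136°))
Δλ₂ = 2.4263 × 1.7193
Δλ₂ = 4.1717 pm

Final wavelength:
λ₂ = 85.6695 + 4.1717 = 89.8412 pm

Total shift: Δλ_total = 1.0695 + 4.1717 = 5.2412 pm

(Intermediate values are shown rounded; full precision is carried through to the final answer.)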